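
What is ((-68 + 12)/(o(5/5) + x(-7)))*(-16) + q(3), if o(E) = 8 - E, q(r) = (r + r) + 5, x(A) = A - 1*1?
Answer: -885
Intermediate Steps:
x(A) = -1 + A (x(A) = A - 1 = -1 + A)
q(r) = 5 + 2*r (q(r) = 2*r + 5 = 5 + 2*r)
((-68 + 12)/(o(5/5) + x(-7)))*(-16) + q(3) = ((-68 + 12)/((8 - 5/5) + (-1 - 7)))*(-16) + (5 + 2*3) = -56/((8 - 5/5) - 8)*(-16) + (5 + 6) = -56/((8 - 1*1) - 8)*(-16) + 11 = -56/((8 - 1) - 8)*(-16) + 11 = -56/(7 - 8)*(-16) + 11 = -56/(-1)*(-16) + 11 = -56*(-1)*(-16) + 11 = 56*(-16) + 11 = -896 + 11 = -885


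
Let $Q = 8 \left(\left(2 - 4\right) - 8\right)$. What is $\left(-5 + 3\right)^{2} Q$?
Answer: $-320$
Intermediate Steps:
$Q = -80$ ($Q = 8 \left(\left(2 - 4\right) - 8\right) = 8 \left(-2 - 8\right) = 8 \left(-10\right) = -80$)
$\left(-5 + 3\right)^{2} Q = \left(-5 + 3\right)^{2} \left(-80\right) = \left(-2\right)^{2} \left(-80\right) = 4 \left(-80\right) = -320$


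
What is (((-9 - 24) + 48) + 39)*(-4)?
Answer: -216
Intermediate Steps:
(((-9 - 24) + 48) + 39)*(-4) = ((-33 + 48) + 39)*(-4) = (15 + 39)*(-4) = 54*(-4) = -216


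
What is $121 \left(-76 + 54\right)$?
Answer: $-2662$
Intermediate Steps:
$121 \left(-76 + 54\right) = 121 \left(-22\right) = -2662$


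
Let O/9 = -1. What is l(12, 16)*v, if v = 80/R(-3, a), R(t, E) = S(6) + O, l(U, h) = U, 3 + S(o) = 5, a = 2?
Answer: -960/7 ≈ -137.14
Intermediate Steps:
S(o) = 2 (S(o) = -3 + 5 = 2)
O = -9 (O = 9*(-1) = -9)
R(t, E) = -7 (R(t, E) = 2 - 9 = -7)
v = -80/7 (v = 80/(-7) = 80*(-⅐) = -80/7 ≈ -11.429)
l(12, 16)*v = 12*(-80/7) = -960/7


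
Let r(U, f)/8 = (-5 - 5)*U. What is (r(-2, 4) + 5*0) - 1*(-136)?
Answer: 296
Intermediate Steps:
r(U, f) = -80*U (r(U, f) = 8*((-5 - 5)*U) = 8*(-10*U) = -80*U)
(r(-2, 4) + 5*0) - 1*(-136) = (-80*(-2) + 5*0) - 1*(-136) = (160 + 0) + 136 = 160 + 136 = 296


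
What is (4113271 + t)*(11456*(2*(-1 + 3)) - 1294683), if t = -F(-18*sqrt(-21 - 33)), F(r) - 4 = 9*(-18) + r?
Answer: -5137092827511 - 67438386*I*sqrt(6) ≈ -5.1371e+12 - 1.6519e+8*I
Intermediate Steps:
F(r) = -158 + r (F(r) = 4 + (9*(-18) + r) = 4 + (-162 + r) = -158 + r)
t = 158 + 54*I*sqrt(6) (t = -(-158 - 18*sqrt(-21 - 33)) = -(-158 - 54*I*sqrt(6)) = 158 + 54*I*sqrt(6) ≈ 158.0 + 132.27*I)
(4113271 + t)*(11456*(2*(-1 + 3)) - 1294683) = (4113271 + (158 + 54*I*sqrt(6)))*(11456*(2*(-1 + 3)) - 1294683) = (4113429 + 54*I*sqrt(6))*(11456*(2*2) - 1294683) = (4113429 + 54*I*sqrt(6))*(11456*4 - 1294683) = (4113429 + 54*I*sqrt(6))*(45824 - 1294683) = (4113429 + 54*I*sqrt(6))*(-1248859) = -5137092827511 - 67438386*I*sqrt(6)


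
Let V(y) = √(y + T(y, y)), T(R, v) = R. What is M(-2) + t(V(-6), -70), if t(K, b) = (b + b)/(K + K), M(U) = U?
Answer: -2 + 35*I*√3/3 ≈ -2.0 + 20.207*I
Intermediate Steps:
V(y) = √2*√y (V(y) = √(y + y) = √(2*y) = √2*√y)
t(K, b) = b/K (t(K, b) = (2*b)/((2*K)) = (2*b)*(1/(2*K)) = b/K)
M(-2) + t(V(-6), -70) = -2 - 70*(-I*√3/6) = -2 - (-35)*I*√3/3 = -2 + 35*I*√3/3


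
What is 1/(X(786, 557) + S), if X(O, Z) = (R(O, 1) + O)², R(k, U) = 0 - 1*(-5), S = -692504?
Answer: -1/66823 ≈ -1.4965e-5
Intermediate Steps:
R(k, U) = 5 (R(k, U) = 0 + 5 = 5)
X(O, Z) = (5 + O)²
1/(X(786, 557) + S) = 1/((5 + 786)² - 692504) = 1/(791² - 692504) = 1/(625681 - 692504) = 1/(-66823) = -1/66823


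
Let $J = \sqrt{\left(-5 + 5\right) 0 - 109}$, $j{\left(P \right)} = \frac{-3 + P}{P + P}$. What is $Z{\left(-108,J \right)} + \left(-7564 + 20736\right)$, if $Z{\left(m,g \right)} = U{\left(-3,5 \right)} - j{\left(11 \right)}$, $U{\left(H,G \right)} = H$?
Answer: $\frac{144855}{11} \approx 13169.0$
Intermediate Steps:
$j{\left(P \right)} = \frac{-3 + P}{2 P}$
$J = i \sqrt{109}$ ($J = \sqrt{0 \cdot 0 - 109} = \sqrt{0 - 109} = \sqrt{-109} = i \sqrt{109} \approx 10.44 i$)
$Z{\left(m,g \right)} = - \frac{37}{11}$ ($Z{\left(m,g \right)} = -3 - \frac{-3 + 11}{2 \cdot 11} = -3 - \frac{1}{2} \cdot \frac{1}{11} \cdot 8 = -3 - \frac{4}{11} = - \frac{37}{11}$)
$Z{\left(-108,J \right)} + \left(-7564 + 20736\right) = - \frac{37}{11} + \left(-7564 + 20736\right) = - \frac{37}{11} + 13172 = \frac{144855}{11}$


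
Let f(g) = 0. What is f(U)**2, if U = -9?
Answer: 0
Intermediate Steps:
f(U)**2 = 0**2 = 0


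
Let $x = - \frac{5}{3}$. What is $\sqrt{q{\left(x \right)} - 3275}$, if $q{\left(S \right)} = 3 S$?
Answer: $4 i \sqrt{205} \approx 57.271 i$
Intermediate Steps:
$x = - \frac{5}{3}$ ($x = \left(-5\right) \frac{1}{3} = - \frac{5}{3} \approx -1.6667$)
$\sqrt{q{\left(x \right)} - 3275} = \sqrt{3 \left(- \frac{5}{3}\right) - 3275} = \sqrt{-5 - 3275} = \sqrt{-3280} = 4 i \sqrt{205}$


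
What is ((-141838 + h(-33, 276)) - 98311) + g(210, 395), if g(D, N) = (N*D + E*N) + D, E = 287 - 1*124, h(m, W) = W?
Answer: -92328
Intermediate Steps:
E = 163 (E = 287 - 124 = 163)
g(D, N) = D + 163*N + D*N (g(D, N) = (N*D + 163*N) + D = (D*N + 163*N) + D = (163*N + D*N) + D = D + 163*N + D*N)
((-141838 + h(-33, 276)) - 98311) + g(210, 395) = ((-141838 + 276) - 98311) + (210 + 163*395 + 210*395) = (-141562 - 98311) + (210 + 64385 + 82950) = -239873 + 147545 = -92328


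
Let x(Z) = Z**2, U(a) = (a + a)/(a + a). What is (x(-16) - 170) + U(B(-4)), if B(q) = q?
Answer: 87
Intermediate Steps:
U(a) = 1 (U(a) = (2*a)/((2*a)) = (2*a)*(1/(2*a)) = 1)
(x(-16) - 170) + U(B(-4)) = ((-16)**2 - 170) + 1 = (256 - 170) + 1 = 86 + 1 = 87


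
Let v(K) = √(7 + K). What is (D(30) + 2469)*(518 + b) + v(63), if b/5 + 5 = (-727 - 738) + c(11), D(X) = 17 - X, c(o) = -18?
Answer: -17000432 + √70 ≈ -1.7000e+7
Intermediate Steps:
b = -7440 (b = -25 + 5*((-727 - 738) - 18) = -25 + 5*(-1465 - 18) = -25 + 5*(-1483) = -25 - 7415 = -7440)
(D(30) + 2469)*(518 + b) + v(63) = ((17 - 1*30) + 2469)*(518 - 7440) + √(7 + 63) = ((17 - 30) + 2469)*(-6922) + √70 = (-13 + 2469)*(-6922) + √70 = 2456*(-6922) + √70 = -17000432 + √70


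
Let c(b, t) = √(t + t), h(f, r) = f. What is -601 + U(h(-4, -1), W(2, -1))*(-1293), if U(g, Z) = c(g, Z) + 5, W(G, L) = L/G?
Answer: -7066 - 1293*I ≈ -7066.0 - 1293.0*I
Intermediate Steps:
c(b, t) = √2*√t (c(b, t) = √(2*t) = √2*√t)
U(g, Z) = 5 + √2*√Z (U(g, Z) = √2*√Z + 5 = 5 + √2*√Z)
-601 + U(h(-4, -1), W(2, -1))*(-1293) = -601 + (5 + √2*√(-1/2))*(-1293) = -601 + (5 + √2*√(-1*½))*(-1293) = -601 + (5 + √2*√(-½))*(-1293) = -601 + (5 + √2*(I*√2/2))*(-1293) = -601 + (5 + I)*(-1293) = -601 + (-6465 - 1293*I) = -7066 - 1293*I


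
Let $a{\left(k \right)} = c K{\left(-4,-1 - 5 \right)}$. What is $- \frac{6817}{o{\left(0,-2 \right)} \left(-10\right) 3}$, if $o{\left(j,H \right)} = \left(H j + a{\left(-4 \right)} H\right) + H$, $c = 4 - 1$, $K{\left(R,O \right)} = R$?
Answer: $\frac{6817}{660} \approx 10.329$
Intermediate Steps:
$c = 3$
$a{\left(k \right)} = -12$ ($a{\left(k \right)} = 3 \left(-4\right) = -12$)
$o{\left(j,H \right)} = - 11 H + H j$ ($o{\left(j,H \right)} = \left(H j - 12 H\right) + H = \left(- 12 H + H j\right) + H = - 11 H + H j$)
$- \frac{6817}{o{\left(0,-2 \right)} \left(-10\right) 3} = - \frac{6817}{- 2 \left(-11 + 0\right) \left(-10\right) 3} = - \frac{6817}{\left(-2\right) \left(-11\right) \left(-10\right) 3} = - \frac{6817}{22 \left(-10\right) 3} = - \frac{6817}{\left(-220\right) 3} = - \frac{6817}{-660} = \left(-6817\right) \left(- \frac{1}{660}\right) = \frac{6817}{660}$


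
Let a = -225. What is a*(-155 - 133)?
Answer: 64800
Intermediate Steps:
a*(-155 - 133) = -225*(-155 - 133) = -225*(-288) = 64800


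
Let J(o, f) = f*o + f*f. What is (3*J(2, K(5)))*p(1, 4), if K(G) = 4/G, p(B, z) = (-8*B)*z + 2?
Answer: -1008/5 ≈ -201.60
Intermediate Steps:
p(B, z) = 2 - 8*B*z (p(B, z) = -8*B*z + 2 = 2 - 8*B*z)
J(o, f) = f² + f*o (J(o, f) = f*o + f² = f² + f*o)
(3*J(2, K(5)))*p(1, 4) = (3*((4/5)*(4/5 + 2)))*(2 - 8*1*4) = (3*((4*(⅕))*(4*(⅕) + 2)))*(2 - 32) = (3*(4*(⅘ + 2)/5))*(-30) = (3*((⅘)*(14/5)))*(-30) = (3*(56/25))*(-30) = (168/25)*(-30) = -1008/5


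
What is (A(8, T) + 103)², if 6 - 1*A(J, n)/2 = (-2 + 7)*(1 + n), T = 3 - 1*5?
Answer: 15625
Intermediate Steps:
T = -2 (T = 3 - 5 = -2)
A(J, n) = 2 - 10*n (A(J, n) = 12 - 2*(-2 + 7)*(1 + n) = 12 - 10*(1 + n) = 12 - 2*(5 + 5*n) = 12 + (-10 - 10*n) = 2 - 10*n)
(A(8, T) + 103)² = ((2 - 10*(-2)) + 103)² = ((2 + 20) + 103)² = (22 + 103)² = 125² = 15625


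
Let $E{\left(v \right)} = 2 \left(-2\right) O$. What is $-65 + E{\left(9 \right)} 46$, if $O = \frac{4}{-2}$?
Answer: $303$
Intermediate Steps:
$O = -2$ ($O = 4 \left(- \frac{1}{2}\right) = -2$)
$E{\left(v \right)} = 8$ ($E{\left(v \right)} = 2 \left(-2\right) \left(-2\right) = \left(-4\right) \left(-2\right) = 8$)
$-65 + E{\left(9 \right)} 46 = -65 + 8 \cdot 46 = -65 + 368 = 303$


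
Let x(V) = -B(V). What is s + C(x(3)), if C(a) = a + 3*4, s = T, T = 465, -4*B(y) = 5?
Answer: 1913/4 ≈ 478.25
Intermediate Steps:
B(y) = -5/4 (B(y) = -1/4*5 = -5/4)
s = 465
x(V) = 5/4 (x(V) = -1*(-5/4) = 5/4)
C(a) = 12 + a (C(a) = a + 12 = 12 + a)
s + C(x(3)) = 465 + (12 + 5/4) = 465 + 53/4 = 1913/4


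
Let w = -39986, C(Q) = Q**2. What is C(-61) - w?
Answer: 43707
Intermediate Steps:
C(-61) - w = (-61)**2 - 1*(-39986) = 3721 + 39986 = 43707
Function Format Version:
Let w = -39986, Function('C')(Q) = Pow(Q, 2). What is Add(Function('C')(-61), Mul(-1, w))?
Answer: 43707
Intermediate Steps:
Add(Function('C')(-61), Mul(-1, w)) = Add(Pow(-61, 2), Mul(-1, -39986)) = Add(3721, 39986) = 43707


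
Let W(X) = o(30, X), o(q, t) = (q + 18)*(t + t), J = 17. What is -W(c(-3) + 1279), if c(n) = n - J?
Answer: -120864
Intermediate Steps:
c(n) = -17 + n (c(n) = n - 1*17 = n - 17 = -17 + n)
o(q, t) = 2*t*(18 + q) (o(q, t) = (18 + q)*(2*t) = 2*t*(18 + q))
W(X) = 96*X (W(X) = 2*X*(18 + 30) = 2*X*48 = 96*X)
-W(c(-3) + 1279) = -96*((-17 - 3) + 1279) = -96*(-20 + 1279) = -96*1259 = -1*120864 = -120864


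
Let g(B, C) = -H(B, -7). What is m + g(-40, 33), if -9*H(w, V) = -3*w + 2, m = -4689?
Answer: -42079/9 ≈ -4675.4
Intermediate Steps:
H(w, V) = -2/9 + w/3 (H(w, V) = -(-3*w + 2)/9 = -(2 - 3*w)/9 = -2/9 + w/3)
g(B, C) = 2/9 - B/3 (g(B, C) = -(-2/9 + B/3) = 2/9 - B/3)
m + g(-40, 33) = -4689 + (2/9 - 1/3*(-40)) = -4689 + (2/9 + 40/3) = -4689 + 122/9 = -42079/9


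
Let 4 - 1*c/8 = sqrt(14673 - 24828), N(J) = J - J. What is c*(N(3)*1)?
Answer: 0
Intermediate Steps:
N(J) = 0
c = 32 - 8*I*sqrt(10155) (c = 32 - 8*sqrt(14673 - 24828) = 32 - 8*I*sqrt(10155) ≈ 32.0 - 806.18*I)
c*(N(3)*1) = (32 - 8*I*sqrt(10155))*(0*1) = (32 - 8*I*sqrt(10155))*0 = 0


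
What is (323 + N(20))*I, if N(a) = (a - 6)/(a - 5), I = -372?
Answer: -602516/5 ≈ -1.2050e+5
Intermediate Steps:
N(a) = (-6 + a)/(-5 + a)
(323 + N(20))*I = (323 + (-6 + 20)/(-5 + 20))*(-372) = (323 + 14/15)*(-372) = (4859/15)*(-372) = -602516/5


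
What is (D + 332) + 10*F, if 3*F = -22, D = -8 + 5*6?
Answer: 842/3 ≈ 280.67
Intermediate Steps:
D = 22 (D = -8 + 30 = 22)
F = -22/3 (F = (⅓)*(-22) = -22/3 ≈ -7.3333)
(D + 332) + 10*F = (22 + 332) + 10*(-22/3) = 354 - 220/3 = 842/3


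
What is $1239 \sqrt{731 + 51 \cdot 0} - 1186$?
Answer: $-1186 + 1239 \sqrt{731} \approx 32313.0$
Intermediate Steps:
$1239 \sqrt{731 + 51 \cdot 0} - 1186 = 1239 \sqrt{731 + 0} - 1186 = 1239 \sqrt{731} - 1186 = -1186 + 1239 \sqrt{731}$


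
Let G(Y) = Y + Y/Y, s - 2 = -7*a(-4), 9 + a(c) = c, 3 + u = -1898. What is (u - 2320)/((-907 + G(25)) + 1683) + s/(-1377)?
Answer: -1962301/368118 ≈ -5.3306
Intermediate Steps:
u = -1901 (u = -3 - 1898 = -1901)
a(c) = -9 + c
s = 93 (s = 2 - 7*(-9 - 4) = 2 - 7*(-13) = 2 + 91 = 93)
G(Y) = 1 + Y (G(Y) = Y + 1 = 1 + Y)
(u - 2320)/((-907 + G(25)) + 1683) + s/(-1377) = (-1901 - 2320)/((-907 + (1 + 25)) + 1683) + 93/(-1377) = -4221/((-907 + 26) + 1683) + 93*(-1/1377) = -4221/(-881 + 1683) - 31/459 = -4221/802 - 31/459 = -1962301/368118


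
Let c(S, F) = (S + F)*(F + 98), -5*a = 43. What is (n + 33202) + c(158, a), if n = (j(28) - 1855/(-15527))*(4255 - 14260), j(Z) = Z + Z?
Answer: -199877879482/388175 ≈ -5.1492e+5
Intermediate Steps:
a = -43/5 (a = -⅕*43 = -43/5 ≈ -8.6000)
j(Z) = 2*Z
c(S, F) = (98 + F)*(F + S) (c(S, F) = (F + S)*(98 + F) = (98 + F)*(F + S))
n = -8718026835/15527 (n = (2*28 - 1855/(-15527))*(4255 - 14260) = (56 - 1855*(-1/15527))*(-10005) = (56 + 1855/15527)*(-10005) = (871367/15527)*(-10005) = -8718026835/15527 ≈ -5.6148e+5)
(n + 33202) + c(158, a) = (-8718026835/15527 + 33202) + ((-43/5)² + 98*(-43/5) + 98*158 - 43/5*158) = -8202499381/15527 + (1849/25 - 4214/5 + 15484 - 6794/5) = -8202499381/15527 + 333909/25 = -199877879482/388175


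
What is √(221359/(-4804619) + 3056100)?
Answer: 7*√1439757611173058671/4804619 ≈ 1748.2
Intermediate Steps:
√(221359/(-4804619) + 3056100) = √(221359*(-1/4804619) + 3056100) = √(-221359/4804619 + 3056100) = √(14683395904541/4804619) = 7*√1439757611173058671/4804619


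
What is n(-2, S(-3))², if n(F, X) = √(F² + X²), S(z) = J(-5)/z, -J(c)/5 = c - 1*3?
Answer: 1636/9 ≈ 181.78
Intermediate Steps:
J(c) = 15 - 5*c (J(c) = -5*(c - 1*3) = -5*(c - 3) = -5*(-3 + c) = 15 - 5*c)
S(z) = 40/z (S(z) = (15 - 5*(-5))/z = (15 + 25)/z = 40/z)
n(-2, S(-3))² = (√((-2)² + (40/(-3))²))² = (√(4 + (40*(-⅓))²))² = (√(4 + (-40/3)²))² = (√(4 + 1600/9))² = (√(1636/9))² = (2*√409/3)² = 1636/9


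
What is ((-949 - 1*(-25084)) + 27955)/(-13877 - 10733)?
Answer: -5209/2461 ≈ -2.1166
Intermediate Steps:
((-949 - 1*(-25084)) + 27955)/(-13877 - 10733) = ((-949 + 25084) + 27955)/(-24610) = (24135 + 27955)*(-1/24610) = 52090*(-1/24610) = -5209/2461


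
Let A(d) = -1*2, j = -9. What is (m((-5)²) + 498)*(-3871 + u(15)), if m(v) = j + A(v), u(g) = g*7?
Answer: -1834042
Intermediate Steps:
u(g) = 7*g
A(d) = -2
m(v) = -11 (m(v) = -9 - 2 = -11)
(m((-5)²) + 498)*(-3871 + u(15)) = (-11 + 498)*(-3871 + 7*15) = 487*(-3871 + 105) = 487*(-3766) = -1834042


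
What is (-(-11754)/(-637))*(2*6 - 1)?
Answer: -129294/637 ≈ -202.97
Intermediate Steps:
(-(-11754)/(-637))*(2*6 - 1) = (-(-11754)*(-1)/637)*(12 - 1) = -18*653/637*11 = -11754/637*11 = -129294/637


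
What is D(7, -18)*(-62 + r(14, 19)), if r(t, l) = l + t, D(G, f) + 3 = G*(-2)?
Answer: 493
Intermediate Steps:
D(G, f) = -3 - 2*G (D(G, f) = -3 + G*(-2) = -3 - 2*G)
D(7, -18)*(-62 + r(14, 19)) = (-3 - 2*7)*(-62 + (19 + 14)) = (-3 - 14)*(-62 + 33) = -17*(-29) = 493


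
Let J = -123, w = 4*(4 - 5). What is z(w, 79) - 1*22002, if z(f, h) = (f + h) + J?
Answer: -22050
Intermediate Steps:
w = -4 (w = 4*(-1) = -4)
z(f, h) = -123 + f + h (z(f, h) = (f + h) - 123 = -123 + f + h)
z(w, 79) - 1*22002 = (-123 - 4 + 79) - 1*22002 = -48 - 22002 = -22050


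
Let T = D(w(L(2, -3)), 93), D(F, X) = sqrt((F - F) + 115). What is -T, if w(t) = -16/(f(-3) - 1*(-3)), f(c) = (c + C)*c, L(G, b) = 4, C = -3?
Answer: -sqrt(115) ≈ -10.724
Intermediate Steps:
f(c) = c*(-3 + c) (f(c) = (c - 3)*c = (-3 + c)*c = c*(-3 + c))
w(t) = -16/21 (w(t) = -16/(-3*(-3 - 3) - 1*(-3)) = -16/(-3*(-6) + 3) = -16/(18 + 3) = -16/21)
D(F, X) = sqrt(115) (D(F, X) = sqrt(0 + 115) = sqrt(115))
T = sqrt(115) ≈ 10.724
-T = -sqrt(115)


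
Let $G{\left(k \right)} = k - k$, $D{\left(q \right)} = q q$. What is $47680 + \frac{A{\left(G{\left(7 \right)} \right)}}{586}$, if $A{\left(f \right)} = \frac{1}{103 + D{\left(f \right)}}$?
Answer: $\frac{2877869441}{60358} \approx 47680.0$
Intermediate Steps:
$D{\left(q \right)} = q^{2}$
$G{\left(k \right)} = 0$
$A{\left(f \right)} = \frac{1}{103 + f^{2}}$
$47680 + \frac{A{\left(G{\left(7 \right)} \right)}}{586} = 47680 + \frac{1}{\left(103 + 0^{2}\right) 586} = 47680 + \frac{1}{103 + 0} \cdot \frac{1}{586} = 47680 + \frac{1}{103} \cdot \frac{1}{586} = 47680 + \frac{1}{60358} = \frac{2877869441}{60358}$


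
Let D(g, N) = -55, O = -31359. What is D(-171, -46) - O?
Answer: 31304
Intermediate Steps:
D(-171, -46) - O = -55 - 1*(-31359) = -55 + 31359 = 31304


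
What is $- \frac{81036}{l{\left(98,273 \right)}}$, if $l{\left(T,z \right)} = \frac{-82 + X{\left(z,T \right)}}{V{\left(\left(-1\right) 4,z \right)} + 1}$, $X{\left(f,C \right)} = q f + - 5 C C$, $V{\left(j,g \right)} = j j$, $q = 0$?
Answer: $\frac{229602}{8017} \approx 28.639$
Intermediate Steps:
$V{\left(j,g \right)} = j^{2}$
$X{\left(f,C \right)} = - 5 C^{2}$ ($X{\left(f,C \right)} = 0 f + - 5 C C = 0 - 5 C^{2} = - 5 C^{2}$)
$l{\left(T,z \right)} = - \frac{82}{17} - \frac{5 T^{2}}{17}$ ($l{\left(T,z \right)} = \frac{-82 - 5 T^{2}}{\left(\left(-1\right) 4\right)^{2} + 1} = \frac{-82 - 5 T^{2}}{\left(-4\right)^{2} + 1} = \frac{-82 - 5 T^{2}}{16 + 1} = \frac{-82 - 5 T^{2}}{17} = \left(-82 - 5 T^{2}\right) \frac{1}{17} = - \frac{82}{17} - \frac{5 T^{2}}{17}$)
$- \frac{81036}{l{\left(98,273 \right)}} = - \frac{81036}{- \frac{82}{17} - \frac{5 \cdot 98^{2}}{17}} = - \frac{81036}{- \frac{82}{17} - \frac{48020}{17}} = - \frac{81036}{- \frac{48102}{17}} = \left(-81036\right) \left(- \frac{17}{48102}\right) = \frac{229602}{8017}$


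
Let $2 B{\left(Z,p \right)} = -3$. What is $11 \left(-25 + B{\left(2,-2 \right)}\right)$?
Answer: $- \frac{583}{2} \approx -291.5$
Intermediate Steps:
$B{\left(Z,p \right)} = - \frac{3}{2}$ ($B{\left(Z,p \right)} = \frac{1}{2} \left(-3\right) = - \frac{3}{2}$)
$11 \left(-25 + B{\left(2,-2 \right)}\right) = 11 \left(-25 - \frac{3}{2}\right) = 11 \left(- \frac{53}{2}\right) = - \frac{583}{2}$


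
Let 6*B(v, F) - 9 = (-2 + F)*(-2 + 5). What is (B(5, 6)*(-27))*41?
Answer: -7749/2 ≈ -3874.5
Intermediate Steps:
B(v, F) = 1/2 + F/2 (B(v, F) = 3/2 + ((-2 + F)*(-2 + 5))/6 = 3/2 + ((-2 + F)*3)/6 = 3/2 + (-6 + 3*F)/6 = 3/2 + (-1 + F/2) = 1/2 + F/2)
(B(5, 6)*(-27))*41 = ((1/2 + (1/2)*6)*(-27))*41 = ((1/2 + 3)*(-27))*41 = ((7/2)*(-27))*41 = -189/2*41 = -7749/2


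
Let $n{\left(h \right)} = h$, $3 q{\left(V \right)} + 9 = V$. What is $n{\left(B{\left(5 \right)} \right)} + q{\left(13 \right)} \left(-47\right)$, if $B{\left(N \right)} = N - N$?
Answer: $- \frac{188}{3} \approx -62.667$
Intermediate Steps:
$q{\left(V \right)} = -3 + \frac{V}{3}$
$B{\left(N \right)} = 0$
$n{\left(B{\left(5 \right)} \right)} + q{\left(13 \right)} \left(-47\right) = 0 + \left(-3 + \frac{1}{3} \cdot 13\right) \left(-47\right) = 0 + \left(-3 + \frac{13}{3}\right) \left(-47\right) = 0 + \frac{4}{3} \left(-47\right) = 0 - \frac{188}{3} = - \frac{188}{3}$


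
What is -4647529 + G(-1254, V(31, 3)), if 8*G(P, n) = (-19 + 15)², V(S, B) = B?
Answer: -4647527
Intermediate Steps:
G(P, n) = 2 (G(P, n) = (-19 + 15)²/8 = (⅛)*(-4)² = (⅛)*16 = 2)
-4647529 + G(-1254, V(31, 3)) = -4647529 + 2 = -4647527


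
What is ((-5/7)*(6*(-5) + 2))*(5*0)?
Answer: 0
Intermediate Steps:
((-5/7)*(6*(-5) + 2))*(5*0) = ((-5*⅐)*(-30 + 2))*0 = -5/7*(-28)*0 = 20*0 = 0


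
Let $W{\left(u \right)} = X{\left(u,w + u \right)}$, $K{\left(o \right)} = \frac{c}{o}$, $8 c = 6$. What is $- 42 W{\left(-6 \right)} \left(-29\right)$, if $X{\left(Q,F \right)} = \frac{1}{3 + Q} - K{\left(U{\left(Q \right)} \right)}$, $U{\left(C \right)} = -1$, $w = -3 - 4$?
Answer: $\frac{1015}{2} \approx 507.5$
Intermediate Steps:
$c = \frac{3}{4}$ ($c = \frac{1}{8} \cdot 6 = \frac{3}{4} \approx 0.75$)
$w = -7$
$K{\left(o \right)} = \frac{3}{4 o}$
$X{\left(Q,F \right)} = \frac{3}{4} + \frac{1}{3 + Q}$ ($X{\left(Q,F \right)} = \frac{1}{3 + Q} - \frac{3}{4 \left(-1\right)} = \frac{1}{3 + Q} - \frac{3}{4} \left(-1\right) = \frac{1}{3 + Q} - - \frac{3}{4} = \frac{1}{3 + Q} + \frac{3}{4} = \frac{3}{4} + \frac{1}{3 + Q}$)
$W{\left(u \right)} = \frac{13 + 3 u}{4 \left(3 + u\right)}$
$- 42 W{\left(-6 \right)} \left(-29\right) = - 42 \frac{13 + 3 \left(-6\right)}{4 \left(3 - 6\right)} \left(-29\right) = - 42 \frac{13 - 18}{4 \left(-3\right)} \left(-29\right) = - 42 \cdot \frac{1}{4} \left(- \frac{1}{3}\right) \left(-5\right) \left(-29\right) = \left(-42\right) \frac{5}{12} \left(-29\right) = \left(- \frac{35}{2}\right) \left(-29\right) = \frac{1015}{2}$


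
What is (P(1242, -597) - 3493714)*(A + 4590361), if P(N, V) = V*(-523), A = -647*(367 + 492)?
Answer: -12835973134004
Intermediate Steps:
A = -555773 (A = -647*859 = -555773)
P(N, V) = -523*V
(P(1242, -597) - 3493714)*(A + 4590361) = (-523*(-597) - 3493714)*(-555773 + 4590361) = (312231 - 3493714)*4034588 = -3181483*4034588 = -12835973134004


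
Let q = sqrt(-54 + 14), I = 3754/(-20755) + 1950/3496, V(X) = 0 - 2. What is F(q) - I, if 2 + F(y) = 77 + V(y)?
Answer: 2634746887/36279740 ≈ 72.623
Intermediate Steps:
V(X) = -2
I = 13674133/36279740 (I = 3754*(-1/20755) + 1950*(1/3496) = -3754/20755 + 975/1748 = 13674133/36279740 ≈ 0.37691)
q = 2*I*sqrt(10) (q = sqrt(-40) = 2*I*sqrt(10) ≈ 6.3246*I)
F(y) = 73 (F(y) = -2 + (77 - 2) = -2 + 75 = 73)
F(q) - I = 73 - 1*13674133/36279740 = 73 - 13674133/36279740 = 2634746887/36279740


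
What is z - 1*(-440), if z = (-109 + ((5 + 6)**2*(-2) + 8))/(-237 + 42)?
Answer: 86143/195 ≈ 441.76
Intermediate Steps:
z = 343/195 (z = (-109 + (11**2*(-2) + 8))/(-195) = (-109 + (121*(-2) + 8))*(-1/195) = (-109 + (-242 + 8))*(-1/195) = (-109 - 234)*(-1/195) = -343*(-1/195) = 343/195 ≈ 1.7590)
z - 1*(-440) = 343/195 - 1*(-440) = 343/195 + 440 = 86143/195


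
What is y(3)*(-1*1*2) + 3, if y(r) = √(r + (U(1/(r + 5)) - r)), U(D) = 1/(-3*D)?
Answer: 3 - 4*I*√6/3 ≈ 3.0 - 3.266*I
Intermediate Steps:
U(D) = -1/(3*D)
y(r) = √(-5/3 - r/3) (y(r) = √(r + (-(5/3 + r/3) - r)) = √(r + (-(5 + r)/3 - r)) = √(r + ((-5/3 - r/3) - r)) = √(r + (-5/3 - 4*r/3)) = √(-5/3 - r/3))
y(3)*(-1*1*2) + 3 = (√(-15 - 3*3)/3)*(-1*1*2) + 3 = (√(-15 - 9)/3)*(-1*2) + 3 = (√(-24)/3)*(-2) + 3 = ((2*I*√6)/3)*(-2) + 3 = (2*I*√6/3)*(-2) + 3 = -4*I*√6/3 + 3 = 3 - 4*I*√6/3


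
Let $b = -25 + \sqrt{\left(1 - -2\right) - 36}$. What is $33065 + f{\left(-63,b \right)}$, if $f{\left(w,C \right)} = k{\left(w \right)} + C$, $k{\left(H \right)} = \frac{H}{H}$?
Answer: $33041 + i \sqrt{33} \approx 33041.0 + 5.7446 i$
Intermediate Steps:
$k{\left(H \right)} = 1$
$b = -25 + i \sqrt{33}$ ($b = -25 + \sqrt{\left(1 + 2\right) - 36} = -25 + \sqrt{3 - 36} = -25 + \sqrt{-33} = -25 + i \sqrt{33} \approx -25.0 + 5.7446 i$)
$f{\left(w,C \right)} = 1 + C$
$33065 + f{\left(-63,b \right)} = 33065 - \left(24 - i \sqrt{33}\right) = 33041 + i \sqrt{33}$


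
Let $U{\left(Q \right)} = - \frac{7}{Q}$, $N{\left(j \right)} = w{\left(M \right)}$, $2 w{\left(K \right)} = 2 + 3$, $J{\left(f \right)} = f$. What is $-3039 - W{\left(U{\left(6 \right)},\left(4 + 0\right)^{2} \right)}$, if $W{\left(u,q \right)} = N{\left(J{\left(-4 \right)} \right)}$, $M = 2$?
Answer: $- \frac{6083}{2} \approx -3041.5$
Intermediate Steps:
$w{\left(K \right)} = \frac{5}{2}$ ($w{\left(K \right)} = \frac{2 + 3}{2} = \frac{1}{2} \cdot 5 = \frac{5}{2}$)
$N{\left(j \right)} = \frac{5}{2}$
$W{\left(u,q \right)} = \frac{5}{2}$
$-3039 - W{\left(U{\left(6 \right)},\left(4 + 0\right)^{2} \right)} = -3039 - \frac{5}{2} = - \frac{6083}{2}$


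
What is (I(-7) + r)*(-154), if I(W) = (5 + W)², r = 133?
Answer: -21098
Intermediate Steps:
(I(-7) + r)*(-154) = ((5 - 7)² + 133)*(-154) = ((-2)² + 133)*(-154) = (4 + 133)*(-154) = 137*(-154) = -21098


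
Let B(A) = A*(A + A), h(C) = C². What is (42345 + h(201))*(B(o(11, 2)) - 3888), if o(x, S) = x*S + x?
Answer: -141495660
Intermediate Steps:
o(x, S) = x + S*x (o(x, S) = S*x + x = x + S*x)
B(A) = 2*A² (B(A) = A*(2*A) = 2*A²)
(42345 + h(201))*(B(o(11, 2)) - 3888) = (42345 + 201²)*(2*(11*(1 + 2))² - 3888) = (42345 + 40401)*(2*(11*3)² - 3888) = 82746*(2*33² - 3888) = 82746*(2*1089 - 3888) = 82746*(2178 - 3888) = 82746*(-1710) = -141495660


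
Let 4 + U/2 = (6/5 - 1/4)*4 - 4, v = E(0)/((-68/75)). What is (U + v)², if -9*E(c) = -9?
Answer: 10439361/115600 ≈ 90.306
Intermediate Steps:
E(c) = 1 (E(c) = -⅑*(-9) = 1)
v = -75/68 (v = 1/(-68/75) = 1*(-75/68) = -75/68 ≈ -1.1029)
U = -42/5 (U = -8 + 2*((6/5 - 1/4)*4 - 4) = -8 + 2*((6*(⅕) - 1*¼)*4 - 4) = -8 + 2*((6/5 - ¼)*4 - 4) = -8 + 2*((19/20)*4 - 4) = -8 + 2*(19/5 - 4) = -8 + 2*(-⅕) = -8 - ⅖ = -42/5 ≈ -8.4000)
(U + v)² = (-42/5 - 75/68)² = (-3231/340)² = 10439361/115600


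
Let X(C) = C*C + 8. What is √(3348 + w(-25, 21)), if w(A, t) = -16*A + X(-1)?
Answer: 17*√13 ≈ 61.294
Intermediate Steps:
X(C) = 8 + C² (X(C) = C² + 8 = 8 + C²)
w(A, t) = 9 - 16*A (w(A, t) = -16*A + (8 + (-1)²) = -16*A + (8 + 1) = -16*A + 9 = 9 - 16*A)
√(3348 + w(-25, 21)) = √(3348 + (9 - 16*(-25))) = √(3348 + (9 + 400)) = √(3348 + 409) = √3757 = 17*√13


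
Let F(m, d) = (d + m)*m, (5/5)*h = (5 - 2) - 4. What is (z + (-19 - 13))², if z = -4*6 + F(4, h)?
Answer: 1936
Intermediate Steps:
h = -1 (h = (5 - 2) - 4 = 3 - 4 = -1)
F(m, d) = m*(d + m)
z = -12 (z = -4*6 + 4*(-1 + 4) = -24 + 4*3 = -24 + 12 = -12)
(z + (-19 - 13))² = (-12 + (-19 - 13))² = (-12 - 32)² = (-44)² = 1936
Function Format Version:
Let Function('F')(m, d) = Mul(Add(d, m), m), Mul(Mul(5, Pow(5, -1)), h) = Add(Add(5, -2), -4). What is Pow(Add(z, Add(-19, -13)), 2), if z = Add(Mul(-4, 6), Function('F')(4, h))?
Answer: 1936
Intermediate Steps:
h = -1 (h = Add(Add(5, -2), -4) = Add(3, -4) = -1)
Function('F')(m, d) = Mul(m, Add(d, m))
z = -12 (z = Add(Mul(-4, 6), Mul(4, Add(-1, 4))) = Add(-24, Mul(4, 3)) = Add(-24, 12) = -12)
Pow(Add(z, Add(-19, -13)), 2) = Pow(Add(-12, Add(-19, -13)), 2) = Pow(Add(-12, -32), 2) = Pow(-44, 2) = 1936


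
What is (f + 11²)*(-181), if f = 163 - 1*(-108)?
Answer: -70952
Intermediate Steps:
f = 271 (f = 163 + 108 = 271)
(f + 11²)*(-181) = (271 + 11²)*(-181) = (271 + 121)*(-181) = 392*(-181) = -70952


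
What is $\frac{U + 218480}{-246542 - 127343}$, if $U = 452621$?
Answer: $- \frac{15607}{8695} \approx -1.7949$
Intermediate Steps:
$\frac{U + 218480}{-246542 - 127343} = \frac{452621 + 218480}{-246542 - 127343} = \frac{671101}{-373885} = 671101 \left(- \frac{1}{373885}\right) = - \frac{15607}{8695}$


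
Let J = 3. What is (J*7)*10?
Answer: 210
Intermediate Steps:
(J*7)*10 = (3*7)*10 = 21*10 = 210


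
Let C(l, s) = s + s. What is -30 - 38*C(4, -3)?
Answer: 198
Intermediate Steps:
C(l, s) = 2*s
-30 - 38*C(4, -3) = -30 - 76*(-3) = -30 - 38*(-6) = -30 + 228 = 198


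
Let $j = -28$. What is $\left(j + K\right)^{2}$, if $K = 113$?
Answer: $7225$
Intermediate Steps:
$\left(j + K\right)^{2} = \left(-28 + 113\right)^{2} = 85^{2} = 7225$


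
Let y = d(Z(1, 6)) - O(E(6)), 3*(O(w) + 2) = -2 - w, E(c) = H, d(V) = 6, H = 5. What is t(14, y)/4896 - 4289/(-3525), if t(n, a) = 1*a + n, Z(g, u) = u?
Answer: 21084719/17258400 ≈ 1.2217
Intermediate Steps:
E(c) = 5
O(w) = -8/3 - w/3 (O(w) = -2 + (-2 - w)/3 = -2 + (-2/3 - w/3) = -8/3 - w/3)
y = 31/3 (y = 6 - (-8/3 - 1/3*5) = 6 - (-8/3 - 5/3) = 6 - 1*(-13/3) = 6 + 13/3 = 31/3 ≈ 10.333)
t(n, a) = a + n
t(14, y)/4896 - 4289/(-3525) = (31/3 + 14)/4896 - 4289/(-3525) = (73/3)*(1/4896) - 4289*(-1/3525) = 73/14688 + 4289/3525 = 21084719/17258400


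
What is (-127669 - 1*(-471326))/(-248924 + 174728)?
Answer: -343657/74196 ≈ -4.6317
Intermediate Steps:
(-127669 - 1*(-471326))/(-248924 + 174728) = (-127669 + 471326)/(-74196) = 343657*(-1/74196) = -343657/74196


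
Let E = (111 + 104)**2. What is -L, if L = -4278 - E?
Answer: 50503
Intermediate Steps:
E = 46225 (E = 215**2 = 46225)
L = -50503 (L = -4278 - 1*46225 = -4278 - 46225 = -50503)
-L = -1*(-50503) = 50503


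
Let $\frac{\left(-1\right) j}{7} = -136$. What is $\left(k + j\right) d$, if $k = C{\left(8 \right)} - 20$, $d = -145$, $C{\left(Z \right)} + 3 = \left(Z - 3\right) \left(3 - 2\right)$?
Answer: $-135430$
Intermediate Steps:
$C{\left(Z \right)} = -6 + Z$ ($C{\left(Z \right)} = -3 + \left(Z - 3\right) \left(3 - 2\right) = -3 + \left(-3 + Z\right) 1 = -3 + \left(-3 + Z\right) = -6 + Z$)
$j = 952$ ($j = \left(-7\right) \left(-136\right) = 952$)
$k = -18$ ($k = \left(-6 + 8\right) - 20 = 2 - 20 = -18$)
$\left(k + j\right) d = \left(-18 + 952\right) \left(-145\right) = 934 \left(-145\right) = -135430$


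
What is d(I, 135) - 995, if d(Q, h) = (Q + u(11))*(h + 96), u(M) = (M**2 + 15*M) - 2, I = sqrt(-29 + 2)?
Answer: 64609 + 693*I*sqrt(3) ≈ 64609.0 + 1200.3*I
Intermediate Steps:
I = 3*I*sqrt(3) (I = sqrt(-27) = 3*I*sqrt(3) ≈ 5.1962*I)
u(M) = -2 + M**2 + 15*M
d(Q, h) = (96 + h)*(284 + Q) (d(Q, h) = (Q + (-2 + 11**2 + 15*11))*(h + 96) = (Q + (-2 + 121 + 165))*(96 + h) = (Q + 284)*(96 + h) = (284 + Q)*(96 + h) = (96 + h)*(284 + Q))
d(I, 135) - 995 = (27264 + 96*(3*I*sqrt(3)) + 284*135 + (3*I*sqrt(3))*135) - 995 = (27264 + 288*I*sqrt(3) + 38340 + 405*I*sqrt(3)) - 995 = (65604 + 693*I*sqrt(3)) - 995 = 64609 + 693*I*sqrt(3)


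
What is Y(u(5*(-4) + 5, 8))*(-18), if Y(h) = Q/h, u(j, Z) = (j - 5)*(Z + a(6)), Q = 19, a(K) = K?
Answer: 171/140 ≈ 1.2214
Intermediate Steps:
u(j, Z) = (-5 + j)*(6 + Z) (u(j, Z) = (j - 5)*(Z + 6) = (-5 + j)*(6 + Z))
Y(h) = 19/h
Y(u(5*(-4) + 5, 8))*(-18) = (19/(-30 - 5*8 + 6*(5*(-4) + 5) + 8*(5*(-4) + 5)))*(-18) = (19/(-30 - 40 + 6*(-20 + 5) + 8*(-20 + 5)))*(-18) = (19/(-30 - 40 + 6*(-15) + 8*(-15)))*(-18) = (19/(-30 - 40 - 90 - 120))*(-18) = (19/(-280))*(-18) = (19*(-1/280))*(-18) = -19/280*(-18) = 171/140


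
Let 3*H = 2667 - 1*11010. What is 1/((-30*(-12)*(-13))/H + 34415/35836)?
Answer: 11073324/29268955 ≈ 0.37833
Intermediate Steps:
H = -2781 (H = (2667 - 1*11010)/3 = (2667 - 11010)/3 = (1/3)*(-8343) = -2781)
1/((-30*(-12)*(-13))/H + 34415/35836) = 1/((-30*(-12)*(-13))/(-2781) + 34415/35836) = 1/((360*(-13))*(-1/2781) + 34415*(1/35836)) = 1/(-4680*(-1/2781) + 34415/35836) = 1/(520/309 + 34415/35836) = 1/(29268955/11073324) = 11073324/29268955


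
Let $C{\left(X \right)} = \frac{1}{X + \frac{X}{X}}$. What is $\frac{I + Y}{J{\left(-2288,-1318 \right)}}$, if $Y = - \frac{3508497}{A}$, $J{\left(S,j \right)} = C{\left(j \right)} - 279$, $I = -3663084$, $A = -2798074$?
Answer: $\frac{13498692371293923}{1028135502856} \approx 13129.0$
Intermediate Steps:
$C{\left(X \right)} = \frac{1}{1 + X}$ ($C{\left(X \right)} = \frac{1}{X + 1} = \frac{1}{1 + X}$)
$J{\left(S,j \right)} = -279 + \frac{1}{1 + j}$ ($J{\left(S,j \right)} = \frac{1}{1 + j} - 279 = -279 + \frac{1}{1 + j}$)
$Y = \frac{3508497}{2798074}$ ($Y = - \frac{3508497}{-2798074} = \left(-3508497\right) \left(- \frac{1}{2798074}\right) = \frac{3508497}{2798074} \approx 1.2539$)
$\frac{I + Y}{J{\left(-2288,-1318 \right)}} = \frac{-3663084 + \frac{3508497}{2798074}}{\frac{1}{1 - 1318} \left(-278 - -367722\right)} = - \frac{10249576591719}{2798074 \frac{-278 + 367722}{-1317}} = - \frac{10249576591719}{2798074 \left(\left(- \frac{1}{1317}\right) 367444\right)} = - \frac{10249576591719}{2798074 \left(- \frac{367444}{1317}\right)} = \left(- \frac{10249576591719}{2798074}\right) \left(- \frac{1317}{367444}\right) = \frac{13498692371293923}{1028135502856}$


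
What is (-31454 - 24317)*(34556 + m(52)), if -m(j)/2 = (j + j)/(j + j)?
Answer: -1927111134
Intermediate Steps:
m(j) = -2 (m(j) = -2*(j + j)/(j + j) = -2*2*j/(2*j) = -2*2*j*1/(2*j) = -2*1 = -2)
(-31454 - 24317)*(34556 + m(52)) = (-31454 - 24317)*(34556 - 2) = -55771*34554 = -1927111134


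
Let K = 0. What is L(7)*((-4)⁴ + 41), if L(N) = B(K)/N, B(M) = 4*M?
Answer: 0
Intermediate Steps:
L(N) = 0 (L(N) = (4*0)/N = 0/N = 0)
L(7)*((-4)⁴ + 41) = 0*((-4)⁴ + 41) = 0*(256 + 41) = 0*297 = 0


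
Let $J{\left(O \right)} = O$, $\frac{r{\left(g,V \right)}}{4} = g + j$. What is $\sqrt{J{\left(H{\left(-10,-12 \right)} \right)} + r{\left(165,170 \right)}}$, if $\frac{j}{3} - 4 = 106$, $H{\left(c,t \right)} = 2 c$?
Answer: $14 \sqrt{10} \approx 44.272$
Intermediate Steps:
$j = 330$ ($j = 12 + 3 \cdot 106 = 12 + 318 = 330$)
$r{\left(g,V \right)} = 1320 + 4 g$ ($r{\left(g,V \right)} = 4 \left(g + 330\right) = 4 \left(330 + g\right) = 1320 + 4 g$)
$\sqrt{J{\left(H{\left(-10,-12 \right)} \right)} + r{\left(165,170 \right)}} = \sqrt{2 \left(-10\right) + \left(1320 + 4 \cdot 165\right)} = \sqrt{-20 + \left(1320 + 660\right)} = \sqrt{-20 + 1980} = \sqrt{1960} = 14 \sqrt{10}$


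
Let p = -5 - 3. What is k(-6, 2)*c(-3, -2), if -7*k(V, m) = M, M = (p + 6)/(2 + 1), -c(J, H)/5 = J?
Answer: 10/7 ≈ 1.4286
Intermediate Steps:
p = -8
c(J, H) = -5*J
M = -⅔ (M = (-8 + 6)/(2 + 1) = -2/3 = -2*⅓ = -⅔ ≈ -0.66667)
k(V, m) = 2/21 (k(V, m) = -⅐*(-⅔) = 2/21)
k(-6, 2)*c(-3, -2) = 2*(-5*(-3))/21 = (2/21)*15 = 10/7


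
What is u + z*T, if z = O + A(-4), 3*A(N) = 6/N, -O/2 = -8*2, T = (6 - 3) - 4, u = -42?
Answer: -147/2 ≈ -73.500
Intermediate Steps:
T = -1 (T = 3 - 4 = -1)
O = 32 (O = -(-16)*2 = -2*(-16) = 32)
A(N) = 2/N (A(N) = (6/N)/3 = 2/N)
z = 63/2 (z = 32 + 2/(-4) = 32 + 2*(-¼) = 32 - ½ = 63/2 ≈ 31.500)
u + z*T = -42 + (63/2)*(-1) = -42 - 63/2 = -147/2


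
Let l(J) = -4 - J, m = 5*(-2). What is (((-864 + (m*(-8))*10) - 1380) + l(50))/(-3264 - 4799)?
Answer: 1498/8063 ≈ 0.18579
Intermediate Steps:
m = -10
(((-864 + (m*(-8))*10) - 1380) + l(50))/(-3264 - 4799) = (((-864 - 10*(-8)*10) - 1380) + (-4 - 1*50))/(-3264 - 4799) = (((-864 + 80*10) - 1380) + (-4 - 50))/(-8063) = (((-864 + 800) - 1380) - 54)*(-1/8063) = ((-64 - 1380) - 54)*(-1/8063) = (-1444 - 54)*(-1/8063) = -1498*(-1/8063) = 1498/8063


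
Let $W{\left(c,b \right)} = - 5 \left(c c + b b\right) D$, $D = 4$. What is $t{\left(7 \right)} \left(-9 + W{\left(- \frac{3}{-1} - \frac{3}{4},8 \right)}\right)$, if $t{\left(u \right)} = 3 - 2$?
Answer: $- \frac{5561}{4} \approx -1390.3$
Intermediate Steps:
$t{\left(u \right)} = 1$
$W{\left(c,b \right)} = - 20 b^{2} - 20 c^{2}$ ($W{\left(c,b \right)} = - 5 \left(c c + b b\right) 4 = - 5 \left(c^{2} + b^{2}\right) 4 = - 5 \left(b^{2} + c^{2}\right) 4 = \left(- 5 b^{2} - 5 c^{2}\right) 4 = - 20 b^{2} - 20 c^{2}$)
$t{\left(7 \right)} \left(-9 + W{\left(- \frac{3}{-1} - \frac{3}{4},8 \right)}\right) = 1 \left(-9 - \left(1280 + 20 \left(- \frac{3}{-1} - \frac{3}{4}\right)^{2}\right)\right) = 1 \left(-9 - \left(1280 + 20 \left(\left(-3\right) \left(-1\right) - \frac{3}{4}\right)^{2}\right)\right) = 1 \left(-9 - \left(1280 + 20 \left(3 - \frac{3}{4}\right)^{2}\right)\right) = 1 \left(-9 - \left(1280 + 20 \left(\frac{9}{4}\right)^{2}\right)\right) = 1 \left(-9 - \frac{5525}{4}\right) = 1 \left(- \frac{5561}{4}\right) = - \frac{5561}{4}$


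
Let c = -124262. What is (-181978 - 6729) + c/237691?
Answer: -44854079799/237691 ≈ -1.8871e+5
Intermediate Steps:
(-181978 - 6729) + c/237691 = (-181978 - 6729) - 124262/237691 = -188707 - 124262*1/237691 = -188707 - 124262/237691 = -44854079799/237691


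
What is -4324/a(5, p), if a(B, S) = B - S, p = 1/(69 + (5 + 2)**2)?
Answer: -510232/589 ≈ -866.27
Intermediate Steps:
p = 1/118 (p = 1/(69 + 7**2) = 1/(69 + 49) = 1/118 ≈ 0.0084746)
a(B, S) = B - S
-4324/a(5, p) = -4324/(5 - 1*1/118) = -4324/(5 - 1/118) = -4324/589/118 = -4324*118/589 = -510232/589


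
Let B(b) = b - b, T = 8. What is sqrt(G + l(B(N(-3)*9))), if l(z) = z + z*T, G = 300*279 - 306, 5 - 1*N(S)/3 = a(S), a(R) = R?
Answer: 3*sqrt(9266) ≈ 288.78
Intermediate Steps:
N(S) = 15 - 3*S
B(b) = 0
G = 83394 (G = 83700 - 306 = 83394)
l(z) = 9*z (l(z) = z + z*8 = z + 8*z = 9*z)
sqrt(G + l(B(N(-3)*9))) = sqrt(83394 + 9*0) = sqrt(83394 + 0) = sqrt(83394) = 3*sqrt(9266)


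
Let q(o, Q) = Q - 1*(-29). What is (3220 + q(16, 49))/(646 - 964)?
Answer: -1649/159 ≈ -10.371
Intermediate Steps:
q(o, Q) = 29 + Q (q(o, Q) = Q + 29 = 29 + Q)
(3220 + q(16, 49))/(646 - 964) = (3220 + (29 + 49))/(646 - 964) = (3220 + 78)/(-318) = 3298*(-1/318) = -1649/159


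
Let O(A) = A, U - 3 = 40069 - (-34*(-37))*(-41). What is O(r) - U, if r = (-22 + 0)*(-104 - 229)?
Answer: -84324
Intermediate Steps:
r = 7326 (r = -22*(-333) = 7326)
U = 91650 (U = 3 + (40069 - (-34*(-37))*(-41)) = 3 + (40069 - 1258*(-41)) = 3 + (40069 - 1*(-51578)) = 3 + (40069 + 51578) = 3 + 91647 = 91650)
O(r) - U = 7326 - 1*91650 = 7326 - 91650 = -84324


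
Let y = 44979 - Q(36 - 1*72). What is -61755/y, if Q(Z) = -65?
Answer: -61755/45044 ≈ -1.3710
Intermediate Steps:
y = 45044 (y = 44979 - 1*(-65) = 44979 + 65 = 45044)
-61755/y = -61755/45044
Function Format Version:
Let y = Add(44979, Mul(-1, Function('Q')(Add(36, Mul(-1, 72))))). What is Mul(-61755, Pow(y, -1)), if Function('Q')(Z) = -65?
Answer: Rational(-61755, 45044) ≈ -1.3710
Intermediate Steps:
y = 45044 (y = Add(44979, Mul(-1, -65)) = Add(44979, 65) = 45044)
Mul(-61755, Pow(y, -1)) = Mul(-61755, Pow(45044, -1)) = Mul(-61755, Rational(1, 45044)) = Rational(-61755, 45044)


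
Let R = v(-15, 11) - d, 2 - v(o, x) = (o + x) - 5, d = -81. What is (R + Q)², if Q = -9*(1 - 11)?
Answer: 33124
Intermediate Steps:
v(o, x) = 7 - o - x (v(o, x) = 2 - ((o + x) - 5) = 2 - (-5 + o + x) = 2 + (5 - o - x) = 7 - o - x)
R = 92 (R = (7 - 1*(-15) - 1*11) - 1*(-81) = (7 + 15 - 11) + 81 = 11 + 81 = 92)
Q = 90 (Q = -9*(-10) = 90)
(R + Q)² = (92 + 90)² = 182² = 33124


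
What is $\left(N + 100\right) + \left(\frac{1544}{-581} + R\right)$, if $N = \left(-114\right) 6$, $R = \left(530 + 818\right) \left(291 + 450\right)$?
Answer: $\frac{580001460}{581} \approx 9.9828 \cdot 10^{5}$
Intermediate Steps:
$R = 998868$ ($R = 1348 \cdot 741 = 998868$)
$N = -684$
$\left(N + 100\right) + \left(\frac{1544}{-581} + R\right) = \left(-684 + 100\right) + \left(\frac{1544}{-581} + 998868\right) = -584 + \left(1544 \left(- \frac{1}{581}\right) + 998868\right) = -584 + \left(- \frac{1544}{581} + 998868\right) = -584 + \frac{580340764}{581} = \frac{580001460}{581}$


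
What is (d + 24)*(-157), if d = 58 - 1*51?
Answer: -4867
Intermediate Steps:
d = 7 (d = 58 - 51 = 7)
(d + 24)*(-157) = (7 + 24)*(-157) = 31*(-157) = -4867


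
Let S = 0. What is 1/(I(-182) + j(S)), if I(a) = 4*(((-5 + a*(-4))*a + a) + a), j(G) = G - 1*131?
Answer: -1/527931 ≈ -1.8942e-6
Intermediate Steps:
j(G) = -131 + G (j(G) = G - 131 = -131 + G)
I(a) = 8*a + 4*a*(-5 - 4*a) (I(a) = 4*(((-5 - 4*a)*a + a) + a) = 4*((a*(-5 - 4*a) + a) + a) = 4*((a + a*(-5 - 4*a)) + a) = 4*(2*a + a*(-5 - 4*a)) = 8*a + 4*a*(-5 - 4*a))
1/(I(-182) + j(S)) = 1/(-4*(-182)*(3 + 4*(-182)) + (-131 + 0)) = 1/(-4*(-182)*(3 - 728) - 131) = 1/(-4*(-182)*(-725) - 131) = 1/(-527800 - 131) = 1/(-527931) = -1/527931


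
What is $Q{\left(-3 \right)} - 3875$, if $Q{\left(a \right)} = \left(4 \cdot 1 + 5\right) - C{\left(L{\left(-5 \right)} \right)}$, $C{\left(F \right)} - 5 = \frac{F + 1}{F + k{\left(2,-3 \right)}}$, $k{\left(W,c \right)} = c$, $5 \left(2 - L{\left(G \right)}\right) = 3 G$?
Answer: $-3874$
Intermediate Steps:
$L{\left(G \right)} = 2 - \frac{3 G}{5}$
$C{\left(F \right)} = 5 + \frac{1 + F}{-3 + F}$ ($C{\left(F \right)} = 5 + \frac{F + 1}{F - 3} = 5 + \frac{1 + F}{-3 + F}$)
$Q{\left(a \right)} = 1$ ($Q{\left(a \right)} = \left(4 \cdot 1 + 5\right) - \frac{2 \left(-7 + 3 \left(2 - -3\right)\right)}{-3 + \left(2 - -3\right)} = \left(4 + 5\right) - \frac{2 \left(-7 + 3 \left(2 + 3\right)\right)}{-3 + \left(2 + 3\right)} = 9 - \frac{2 \left(-7 + 3 \cdot 5\right)}{-3 + 5} = 9 - \frac{2 \left(-7 + 15\right)}{2} = 9 - 2 \cdot \frac{1}{2} \cdot 8 = 9 - 8 = 1$)
$Q{\left(-3 \right)} - 3875 = 1 - 3875 = -3874$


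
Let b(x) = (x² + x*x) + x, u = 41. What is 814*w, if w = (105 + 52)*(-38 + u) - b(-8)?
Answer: 285714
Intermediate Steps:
b(x) = x + 2*x² (b(x) = (x² + x²) + x = 2*x² + x = x + 2*x²)
w = 351 (w = (105 + 52)*(-38 + 41) - (-8)*(1 + 2*(-8)) = 157*3 - (-8)*(1 - 16) = 471 - (-8)*(-15) = 471 - 1*120 = 471 - 120 = 351)
814*w = 814*351 = 285714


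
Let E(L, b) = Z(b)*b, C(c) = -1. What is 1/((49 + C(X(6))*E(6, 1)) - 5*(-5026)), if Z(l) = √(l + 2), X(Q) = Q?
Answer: 8393/211327346 + √3/633982038 ≈ 3.9718e-5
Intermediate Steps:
Z(l) = √(2 + l)
E(L, b) = b*√(2 + b) (E(L, b) = √(2 + b)*b = b*√(2 + b))
1/((49 + C(X(6))*E(6, 1)) - 5*(-5026)) = 1/((49 - √(2 + 1)) - 5*(-5026)) = 1/((49 - √3) + 25130) = 1/(25179 - √3)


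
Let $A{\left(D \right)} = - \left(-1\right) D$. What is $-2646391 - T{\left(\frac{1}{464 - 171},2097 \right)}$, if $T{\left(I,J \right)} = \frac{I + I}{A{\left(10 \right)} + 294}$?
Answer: $- \frac{117859669577}{44536} \approx -2.6464 \cdot 10^{6}$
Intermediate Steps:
$A{\left(D \right)} = D$
$T{\left(I,J \right)} = \frac{I}{152}$ ($T{\left(I,J \right)} = \frac{I + I}{10 + 294} = \frac{2 I}{304} = 2 I \frac{1}{304} = \frac{I}{152}$)
$-2646391 - T{\left(\frac{1}{464 - 171},2097 \right)} = -2646391 - \frac{1}{152 \left(464 - 171\right)} = -2646391 - \frac{1}{152 \cdot 293} = -2646391 - \frac{1}{152} \cdot \frac{1}{293} = -2646391 - \frac{1}{44536} = - \frac{117859669577}{44536}$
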